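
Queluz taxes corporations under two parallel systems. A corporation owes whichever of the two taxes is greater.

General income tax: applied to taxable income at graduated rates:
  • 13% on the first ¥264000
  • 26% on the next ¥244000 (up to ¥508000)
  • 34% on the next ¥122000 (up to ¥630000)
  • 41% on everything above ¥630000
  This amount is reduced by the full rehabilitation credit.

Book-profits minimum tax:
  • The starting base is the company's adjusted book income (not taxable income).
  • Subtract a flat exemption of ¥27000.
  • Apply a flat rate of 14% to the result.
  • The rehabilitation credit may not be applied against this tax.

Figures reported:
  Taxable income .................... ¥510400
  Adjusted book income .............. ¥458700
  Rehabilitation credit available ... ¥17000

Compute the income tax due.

General income tax:
  ¥264000 × 13% = ¥34320
  ¥244000 × 26% = ¥63440
  ¥2400 × 34% = ¥816
  → ¥98576
  Less rehabilitation credit ¥17000 → ¥81576

Book-profits minimum tax:
  Base (adjusted book income): ¥458700
  Less exemption ¥27000 → base ¥431700
  ¥431700 × 14% = ¥60438

¥81576 > ¥60438, so the general income tax governs.

¥81576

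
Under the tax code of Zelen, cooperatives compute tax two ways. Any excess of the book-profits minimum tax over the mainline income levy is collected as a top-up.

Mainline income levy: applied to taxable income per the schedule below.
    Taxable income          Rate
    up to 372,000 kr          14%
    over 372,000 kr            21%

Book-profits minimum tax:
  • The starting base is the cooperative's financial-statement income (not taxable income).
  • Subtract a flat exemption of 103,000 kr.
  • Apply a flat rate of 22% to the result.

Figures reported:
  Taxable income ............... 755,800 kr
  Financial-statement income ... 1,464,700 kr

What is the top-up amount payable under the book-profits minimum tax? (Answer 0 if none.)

Book-profits minimum tax:
  Base (financial-statement income): 1,464,700 kr
  Less exemption 103,000 kr → base 1,361,700 kr
  1,361,700 kr × 22% = 299,574 kr

Mainline income levy:
  372,000 kr × 14% = 52,080 kr
  383,800 kr × 21% = 80,598 kr
  → 132,678 kr

Excess of book-profits minimum tax over mainline income levy: 299,574 kr − 132,678 kr = 166,896 kr.

166,896 kr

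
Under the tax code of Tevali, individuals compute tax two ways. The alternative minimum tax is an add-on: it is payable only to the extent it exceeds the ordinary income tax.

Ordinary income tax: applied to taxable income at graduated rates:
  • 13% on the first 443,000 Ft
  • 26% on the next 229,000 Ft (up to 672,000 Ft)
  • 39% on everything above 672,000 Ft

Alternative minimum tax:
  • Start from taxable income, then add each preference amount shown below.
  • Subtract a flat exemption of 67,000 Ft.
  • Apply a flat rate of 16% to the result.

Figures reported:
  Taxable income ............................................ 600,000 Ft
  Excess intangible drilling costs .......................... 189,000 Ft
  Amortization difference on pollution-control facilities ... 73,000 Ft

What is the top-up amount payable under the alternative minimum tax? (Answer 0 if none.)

Alternative minimum tax:
  Adjusted income: 600,000 Ft + 189,000 Ft + 73,000 Ft = 862,000 Ft
  Less exemption 67,000 Ft → base 795,000 Ft
  795,000 Ft × 16% = 127,200 Ft

Ordinary income tax:
  443,000 Ft × 13% = 57,590 Ft
  157,000 Ft × 26% = 40,820 Ft
  → 98,410 Ft

Excess of alternative minimum tax over ordinary income tax: 127,200 Ft − 98,410 Ft = 28,790 Ft.

28,790 Ft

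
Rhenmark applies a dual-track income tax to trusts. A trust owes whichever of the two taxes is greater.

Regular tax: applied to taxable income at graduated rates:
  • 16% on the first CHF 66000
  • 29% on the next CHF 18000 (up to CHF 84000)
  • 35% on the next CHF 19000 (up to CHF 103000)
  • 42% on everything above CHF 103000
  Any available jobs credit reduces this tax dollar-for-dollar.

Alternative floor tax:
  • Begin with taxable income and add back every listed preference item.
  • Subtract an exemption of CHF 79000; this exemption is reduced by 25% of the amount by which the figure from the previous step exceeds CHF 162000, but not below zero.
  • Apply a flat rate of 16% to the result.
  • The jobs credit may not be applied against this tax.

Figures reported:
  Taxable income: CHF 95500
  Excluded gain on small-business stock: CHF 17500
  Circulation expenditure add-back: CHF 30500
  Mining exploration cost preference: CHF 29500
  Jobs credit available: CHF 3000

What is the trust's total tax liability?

CHF 16805

Alternative floor tax:
  Adjusted income: CHF 95500 + CHF 17500 + CHF 30500 + CHF 29500 = CHF 173000
  Exemption: CHF 79000 − 25% × (CHF 173000 − CHF 162000) = CHF 79000 − CHF 2750 = CHF 76250
  Base: CHF 173000 − CHF 76250 = CHF 96750
  CHF 96750 × 16% = CHF 15480

Regular tax:
  CHF 66000 × 16% = CHF 10560
  CHF 18000 × 29% = CHF 5220
  CHF 11500 × 35% = CHF 4025
  → CHF 19805
  Less jobs credit CHF 3000 → CHF 16805

CHF 16805 > CHF 15480, so the regular tax governs.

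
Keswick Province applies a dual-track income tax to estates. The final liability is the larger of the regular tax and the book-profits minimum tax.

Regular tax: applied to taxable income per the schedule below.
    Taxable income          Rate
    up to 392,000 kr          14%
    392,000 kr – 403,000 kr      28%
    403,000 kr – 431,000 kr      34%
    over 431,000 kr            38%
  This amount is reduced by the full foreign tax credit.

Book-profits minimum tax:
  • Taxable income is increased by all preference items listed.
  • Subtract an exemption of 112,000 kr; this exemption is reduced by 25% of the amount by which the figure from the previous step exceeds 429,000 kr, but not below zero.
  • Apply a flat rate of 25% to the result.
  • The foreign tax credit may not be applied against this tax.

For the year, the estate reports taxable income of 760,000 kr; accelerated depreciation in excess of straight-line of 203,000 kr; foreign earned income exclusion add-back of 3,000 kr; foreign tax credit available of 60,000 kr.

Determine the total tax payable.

241,500 kr

Book-profits minimum tax:
  Adjusted income: 760,000 kr + 203,000 kr + 3,000 kr = 966,000 kr
  Exemption: 25% × (966,000 kr − 429,000 kr) = 134,250 kr ≥ 112,000 kr, so the exemption is fully phased out
  Base: 966,000 kr − 0 kr = 966,000 kr
  966,000 kr × 25% = 241,500 kr

Regular tax:
  392,000 kr × 14% = 54,880 kr
  11,000 kr × 28% = 3,080 kr
  28,000 kr × 34% = 9,520 kr
  329,000 kr × 38% = 125,020 kr
  → 192,500 kr
  Less foreign tax credit 60,000 kr → 132,500 kr

241,500 kr > 132,500 kr, so the book-profits minimum tax is the binding amount.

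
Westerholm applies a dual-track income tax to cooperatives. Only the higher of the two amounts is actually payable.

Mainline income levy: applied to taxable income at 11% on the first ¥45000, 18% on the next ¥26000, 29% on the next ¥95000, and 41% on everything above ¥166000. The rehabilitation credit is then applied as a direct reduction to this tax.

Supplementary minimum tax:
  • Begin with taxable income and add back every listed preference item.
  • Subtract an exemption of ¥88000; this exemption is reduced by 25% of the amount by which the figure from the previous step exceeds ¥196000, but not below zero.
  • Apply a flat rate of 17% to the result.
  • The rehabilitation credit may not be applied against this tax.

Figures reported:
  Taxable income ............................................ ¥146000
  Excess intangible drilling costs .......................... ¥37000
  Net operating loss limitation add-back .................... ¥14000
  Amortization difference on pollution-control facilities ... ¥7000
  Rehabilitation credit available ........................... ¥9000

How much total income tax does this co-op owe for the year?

Mainline income levy:
  ¥45000 × 11% = ¥4950
  ¥26000 × 18% = ¥4680
  ¥75000 × 29% = ¥21750
  → ¥31380
  Less rehabilitation credit ¥9000 → ¥22380

Supplementary minimum tax:
  Adjusted income: ¥146000 + ¥37000 + ¥14000 + ¥7000 = ¥204000
  Exemption: ¥88000 − 25% × (¥204000 − ¥196000) = ¥88000 − ¥2000 = ¥86000
  Base: ¥204000 − ¥86000 = ¥118000
  ¥118000 × 17% = ¥20060

¥22380 > ¥20060, so the mainline income levy governs.

¥22380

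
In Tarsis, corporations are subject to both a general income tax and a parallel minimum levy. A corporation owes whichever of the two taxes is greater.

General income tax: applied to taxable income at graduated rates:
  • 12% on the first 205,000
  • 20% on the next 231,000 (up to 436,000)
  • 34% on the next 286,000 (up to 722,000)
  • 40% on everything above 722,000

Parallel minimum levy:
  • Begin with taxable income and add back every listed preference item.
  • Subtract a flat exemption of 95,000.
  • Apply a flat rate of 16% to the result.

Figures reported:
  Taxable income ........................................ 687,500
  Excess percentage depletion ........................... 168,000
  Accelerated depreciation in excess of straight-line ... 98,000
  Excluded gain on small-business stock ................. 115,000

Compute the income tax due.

General income tax:
  205,000 × 12% = 24,600
  231,000 × 20% = 46,200
  251,500 × 34% = 85,510
  → 156,310

Parallel minimum levy:
  Adjusted income: 687,500 + 168,000 + 98,000 + 115,000 = 1,068,500
  Less exemption 95,000 → base 973,500
  973,500 × 16% = 155,760

156,310 > 155,760, so the general income tax governs.

156,310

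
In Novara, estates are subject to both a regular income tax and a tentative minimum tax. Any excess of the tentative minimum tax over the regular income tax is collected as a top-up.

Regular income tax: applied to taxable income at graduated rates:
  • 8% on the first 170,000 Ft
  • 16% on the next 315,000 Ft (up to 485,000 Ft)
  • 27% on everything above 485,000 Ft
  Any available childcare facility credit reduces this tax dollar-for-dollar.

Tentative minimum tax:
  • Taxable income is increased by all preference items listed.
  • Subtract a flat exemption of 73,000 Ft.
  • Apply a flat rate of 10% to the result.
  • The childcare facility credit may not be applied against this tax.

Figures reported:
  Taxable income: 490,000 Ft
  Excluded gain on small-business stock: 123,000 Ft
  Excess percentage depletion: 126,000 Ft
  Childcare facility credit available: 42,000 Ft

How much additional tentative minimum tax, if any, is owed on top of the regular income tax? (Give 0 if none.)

43,250 Ft

Tentative minimum tax:
  Adjusted income: 490,000 Ft + 123,000 Ft + 126,000 Ft = 739,000 Ft
  Less exemption 73,000 Ft → base 666,000 Ft
  666,000 Ft × 10% = 66,600 Ft

Regular income tax:
  170,000 Ft × 8% = 13,600 Ft
  315,000 Ft × 16% = 50,400 Ft
  5,000 Ft × 27% = 1,350 Ft
  → 65,350 Ft
  Less childcare facility credit 42,000 Ft → 23,350 Ft

Excess of tentative minimum tax over regular income tax: 66,600 Ft − 23,350 Ft = 43,250 Ft.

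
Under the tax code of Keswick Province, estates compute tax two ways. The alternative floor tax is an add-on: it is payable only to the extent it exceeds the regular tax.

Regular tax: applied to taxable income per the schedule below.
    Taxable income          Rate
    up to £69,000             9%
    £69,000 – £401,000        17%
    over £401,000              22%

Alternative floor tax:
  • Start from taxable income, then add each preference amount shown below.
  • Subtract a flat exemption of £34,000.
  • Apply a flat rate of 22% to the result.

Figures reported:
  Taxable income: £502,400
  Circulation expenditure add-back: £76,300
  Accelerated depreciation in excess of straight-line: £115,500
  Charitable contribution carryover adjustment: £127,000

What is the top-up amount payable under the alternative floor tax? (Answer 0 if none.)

Regular tax:
  £69,000 × 9% = £6,210
  £332,000 × 17% = £56,440
  £101,400 × 22% = £22,308
  → £84,958

Alternative floor tax:
  Adjusted income: £502,400 + £76,300 + £115,500 + £127,000 = £821,200
  Less exemption £34,000 → base £787,200
  £787,200 × 22% = £173,184

Excess of alternative floor tax over regular tax: £173,184 − £84,958 = £88,226.

£88,226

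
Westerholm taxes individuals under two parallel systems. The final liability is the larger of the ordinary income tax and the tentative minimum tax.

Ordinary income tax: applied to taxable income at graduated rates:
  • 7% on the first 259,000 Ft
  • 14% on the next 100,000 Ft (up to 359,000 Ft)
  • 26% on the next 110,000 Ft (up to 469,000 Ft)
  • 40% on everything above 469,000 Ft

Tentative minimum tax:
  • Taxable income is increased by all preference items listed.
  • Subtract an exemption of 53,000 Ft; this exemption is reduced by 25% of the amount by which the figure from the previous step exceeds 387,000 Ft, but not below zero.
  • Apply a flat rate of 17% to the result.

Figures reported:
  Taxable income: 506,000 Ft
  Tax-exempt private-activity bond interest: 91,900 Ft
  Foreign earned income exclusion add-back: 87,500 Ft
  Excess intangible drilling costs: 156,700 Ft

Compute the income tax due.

143,157 Ft

Ordinary income tax:
  259,000 Ft × 7% = 18,130 Ft
  100,000 Ft × 14% = 14,000 Ft
  110,000 Ft × 26% = 28,600 Ft
  37,000 Ft × 40% = 14,800 Ft
  → 75,530 Ft

Tentative minimum tax:
  Adjusted income: 506,000 Ft + 91,900 Ft + 87,500 Ft + 156,700 Ft = 842,100 Ft
  Exemption: 25% × (842,100 Ft − 387,000 Ft) = 113,775 Ft ≥ 53,000 Ft, so the exemption is fully phased out
  Base: 842,100 Ft − 0 Ft = 842,100 Ft
  842,100 Ft × 17% = 143,157 Ft

143,157 Ft > 75,530 Ft, so the tentative minimum tax is the binding amount.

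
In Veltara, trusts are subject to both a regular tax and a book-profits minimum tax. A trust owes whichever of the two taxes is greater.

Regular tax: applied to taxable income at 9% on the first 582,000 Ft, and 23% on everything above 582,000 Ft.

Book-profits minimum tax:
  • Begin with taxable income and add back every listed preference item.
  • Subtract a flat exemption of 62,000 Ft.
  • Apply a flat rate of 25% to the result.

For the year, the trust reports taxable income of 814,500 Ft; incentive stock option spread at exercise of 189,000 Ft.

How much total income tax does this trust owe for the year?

235,375 Ft

Book-profits minimum tax:
  Adjusted income: 814,500 Ft + 189,000 Ft = 1,003,500 Ft
  Less exemption 62,000 Ft → base 941,500 Ft
  941,500 Ft × 25% = 235,375 Ft

Regular tax:
  582,000 Ft × 9% = 52,380 Ft
  232,500 Ft × 23% = 53,475 Ft
  → 105,855 Ft

235,375 Ft > 105,855 Ft, so the book-profits minimum tax is the binding amount.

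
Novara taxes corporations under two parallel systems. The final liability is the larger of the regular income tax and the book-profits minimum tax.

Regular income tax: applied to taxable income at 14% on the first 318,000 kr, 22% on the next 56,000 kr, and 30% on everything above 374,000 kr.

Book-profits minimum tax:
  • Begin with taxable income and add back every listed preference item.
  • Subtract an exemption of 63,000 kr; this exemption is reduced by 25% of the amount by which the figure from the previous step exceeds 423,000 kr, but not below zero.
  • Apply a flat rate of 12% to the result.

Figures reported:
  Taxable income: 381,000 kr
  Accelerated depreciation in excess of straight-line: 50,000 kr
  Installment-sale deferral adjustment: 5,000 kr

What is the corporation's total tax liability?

Regular income tax:
  318,000 kr × 14% = 44,520 kr
  56,000 kr × 22% = 12,320 kr
  7,000 kr × 30% = 2,100 kr
  → 58,940 kr

Book-profits minimum tax:
  Adjusted income: 381,000 kr + 50,000 kr + 5,000 kr = 436,000 kr
  Exemption: 63,000 kr − 25% × (436,000 kr − 423,000 kr) = 63,000 kr − 3,250 kr = 59,750 kr
  Base: 436,000 kr − 59,750 kr = 376,250 kr
  376,250 kr × 12% = 45,150 kr

58,940 kr > 45,150 kr, so the regular income tax governs.

58,940 kr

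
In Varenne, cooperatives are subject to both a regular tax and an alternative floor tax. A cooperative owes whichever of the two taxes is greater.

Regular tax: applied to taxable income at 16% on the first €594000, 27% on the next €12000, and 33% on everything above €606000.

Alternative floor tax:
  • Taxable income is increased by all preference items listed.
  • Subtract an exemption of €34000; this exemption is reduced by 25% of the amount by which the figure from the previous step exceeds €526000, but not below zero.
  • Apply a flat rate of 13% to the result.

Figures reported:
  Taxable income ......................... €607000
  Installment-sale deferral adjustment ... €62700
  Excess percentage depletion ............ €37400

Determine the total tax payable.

Alternative floor tax:
  Adjusted income: €607000 + €62700 + €37400 = €707100
  Exemption: 25% × (€707100 − €526000) = €45275 ≥ €34000, so the exemption is fully phased out
  Base: €707100 − €0 = €707100
  €707100 × 13% = €91923

Regular tax:
  €594000 × 16% = €95040
  €12000 × 27% = €3240
  €1000 × 33% = €330
  → €98610

€98610 > €91923, so the regular tax governs.

€98610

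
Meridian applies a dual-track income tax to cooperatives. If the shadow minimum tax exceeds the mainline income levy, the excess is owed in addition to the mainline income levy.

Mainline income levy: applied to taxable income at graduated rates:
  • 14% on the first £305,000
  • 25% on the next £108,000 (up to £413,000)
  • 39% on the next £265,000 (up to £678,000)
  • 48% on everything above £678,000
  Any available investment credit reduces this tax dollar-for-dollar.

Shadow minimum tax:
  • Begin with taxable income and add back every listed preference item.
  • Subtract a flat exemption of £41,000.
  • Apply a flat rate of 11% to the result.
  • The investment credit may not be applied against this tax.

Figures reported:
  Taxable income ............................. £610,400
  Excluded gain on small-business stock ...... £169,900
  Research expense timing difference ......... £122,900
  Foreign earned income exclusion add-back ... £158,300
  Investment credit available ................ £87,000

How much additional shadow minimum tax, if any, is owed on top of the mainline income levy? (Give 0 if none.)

£52,569

Shadow minimum tax:
  Adjusted income: £610,400 + £169,900 + £122,900 + £158,300 = £1,061,500
  Less exemption £41,000 → base £1,020,500
  £1,020,500 × 11% = £112,255

Mainline income levy:
  £305,000 × 14% = £42,700
  £108,000 × 25% = £27,000
  £197,400 × 39% = £76,986
  → £146,686
  Less investment credit £87,000 → £59,686

Excess of shadow minimum tax over mainline income levy: £112,255 − £59,686 = £52,569.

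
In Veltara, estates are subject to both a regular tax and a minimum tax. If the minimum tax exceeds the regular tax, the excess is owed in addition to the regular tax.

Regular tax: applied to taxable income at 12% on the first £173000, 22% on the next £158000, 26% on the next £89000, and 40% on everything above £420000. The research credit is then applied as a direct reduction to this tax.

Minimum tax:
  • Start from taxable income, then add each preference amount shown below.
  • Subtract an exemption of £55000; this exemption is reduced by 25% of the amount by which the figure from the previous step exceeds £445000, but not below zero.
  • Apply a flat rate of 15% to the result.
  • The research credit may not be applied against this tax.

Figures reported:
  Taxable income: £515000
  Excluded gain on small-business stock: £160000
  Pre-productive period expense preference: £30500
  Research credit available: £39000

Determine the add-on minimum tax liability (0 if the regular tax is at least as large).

Minimum tax:
  Adjusted income: £515000 + £160000 + £30500 = £705500
  Exemption: 25% × (£705500 − £445000) = £65125 ≥ £55000, so the exemption is fully phased out
  Base: £705500 − £0 = £705500
  £705500 × 15% = £105825

Regular tax:
  £173000 × 12% = £20760
  £158000 × 22% = £34760
  £89000 × 26% = £23140
  £95000 × 40% = £38000
  → £116660
  Less research credit £39000 → £77660

Excess of minimum tax over regular tax: £105825 − £77660 = £28165.

£28165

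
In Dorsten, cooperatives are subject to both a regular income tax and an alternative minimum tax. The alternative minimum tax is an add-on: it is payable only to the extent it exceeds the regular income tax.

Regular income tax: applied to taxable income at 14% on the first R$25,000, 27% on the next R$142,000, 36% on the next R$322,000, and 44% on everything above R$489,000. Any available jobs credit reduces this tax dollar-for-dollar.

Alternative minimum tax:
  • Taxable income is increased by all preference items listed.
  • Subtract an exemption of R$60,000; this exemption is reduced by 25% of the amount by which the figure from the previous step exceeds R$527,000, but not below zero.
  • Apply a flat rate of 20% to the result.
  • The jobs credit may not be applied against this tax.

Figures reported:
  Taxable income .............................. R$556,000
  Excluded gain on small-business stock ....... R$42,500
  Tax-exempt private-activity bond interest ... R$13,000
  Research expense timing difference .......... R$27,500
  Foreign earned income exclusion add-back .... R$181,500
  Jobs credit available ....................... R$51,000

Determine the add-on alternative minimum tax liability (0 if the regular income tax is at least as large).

Regular income tax:
  R$25,000 × 14% = R$3,500
  R$142,000 × 27% = R$38,340
  R$322,000 × 36% = R$115,920
  R$67,000 × 44% = R$29,480
  → R$187,240
  Less jobs credit R$51,000 → R$136,240

Alternative minimum tax:
  Adjusted income: R$556,000 + R$42,500 + R$13,000 + R$27,500 + R$181,500 = R$820,500
  Exemption: 25% × (R$820,500 − R$527,000) = R$73,375 ≥ R$60,000, so the exemption is fully phased out
  Base: R$820,500 − R$0 = R$820,500
  R$820,500 × 20% = R$164,100

Excess of alternative minimum tax over regular income tax: R$164,100 − R$136,240 = R$27,860.

R$27,860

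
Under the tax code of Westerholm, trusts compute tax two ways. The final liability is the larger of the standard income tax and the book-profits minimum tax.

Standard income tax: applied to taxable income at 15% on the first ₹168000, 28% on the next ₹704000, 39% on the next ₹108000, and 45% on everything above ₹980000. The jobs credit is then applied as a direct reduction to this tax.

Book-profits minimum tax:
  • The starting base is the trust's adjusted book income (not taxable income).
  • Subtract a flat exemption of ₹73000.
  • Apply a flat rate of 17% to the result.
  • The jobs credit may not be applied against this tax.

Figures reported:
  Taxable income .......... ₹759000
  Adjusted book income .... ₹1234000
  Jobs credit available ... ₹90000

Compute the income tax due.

₹197370

Book-profits minimum tax:
  Base (adjusted book income): ₹1234000
  Less exemption ₹73000 → base ₹1161000
  ₹1161000 × 17% = ₹197370

Standard income tax:
  ₹168000 × 15% = ₹25200
  ₹591000 × 28% = ₹165480
  → ₹190680
  Less jobs credit ₹90000 → ₹100680

₹197370 > ₹100680, so the book-profits minimum tax is the binding amount.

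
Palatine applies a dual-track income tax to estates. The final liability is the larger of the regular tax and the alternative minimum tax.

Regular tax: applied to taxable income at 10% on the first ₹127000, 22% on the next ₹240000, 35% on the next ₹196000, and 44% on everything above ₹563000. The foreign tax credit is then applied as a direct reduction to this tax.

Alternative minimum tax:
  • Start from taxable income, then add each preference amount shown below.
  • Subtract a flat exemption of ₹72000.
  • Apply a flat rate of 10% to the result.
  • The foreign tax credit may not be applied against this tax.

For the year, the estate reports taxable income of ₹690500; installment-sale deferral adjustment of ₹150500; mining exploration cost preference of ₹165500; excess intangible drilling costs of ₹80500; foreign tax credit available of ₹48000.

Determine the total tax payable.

₹142200

Regular tax:
  ₹127000 × 10% = ₹12700
  ₹240000 × 22% = ₹52800
  ₹196000 × 35% = ₹68600
  ₹127500 × 44% = ₹56100
  → ₹190200
  Less foreign tax credit ₹48000 → ₹142200

Alternative minimum tax:
  Adjusted income: ₹690500 + ₹150500 + ₹165500 + ₹80500 = ₹1087000
  Less exemption ₹72000 → base ₹1015000
  ₹1015000 × 10% = ₹101500

₹142200 > ₹101500, so the regular tax governs.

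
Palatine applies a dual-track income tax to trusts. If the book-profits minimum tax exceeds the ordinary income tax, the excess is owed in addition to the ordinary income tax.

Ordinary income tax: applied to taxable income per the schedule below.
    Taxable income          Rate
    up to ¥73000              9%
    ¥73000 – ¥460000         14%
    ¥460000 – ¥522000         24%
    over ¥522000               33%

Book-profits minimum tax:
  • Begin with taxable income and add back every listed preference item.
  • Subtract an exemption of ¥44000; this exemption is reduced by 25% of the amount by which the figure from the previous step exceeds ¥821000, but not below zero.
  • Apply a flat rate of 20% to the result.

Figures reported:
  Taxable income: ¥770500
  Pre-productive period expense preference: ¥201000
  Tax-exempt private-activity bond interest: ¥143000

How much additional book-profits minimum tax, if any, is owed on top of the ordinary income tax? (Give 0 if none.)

Book-profits minimum tax:
  Adjusted income: ¥770500 + ¥201000 + ¥143000 = ¥1114500
  Exemption: 25% × (¥1114500 − ¥821000) = ¥73375 ≥ ¥44000, so the exemption is fully phased out
  Base: ¥1114500 − ¥0 = ¥1114500
  ¥1114500 × 20% = ¥222900

Ordinary income tax:
  ¥73000 × 9% = ¥6570
  ¥387000 × 14% = ¥54180
  ¥62000 × 24% = ¥14880
  ¥248500 × 33% = ¥82005
  → ¥157635

Excess of book-profits minimum tax over ordinary income tax: ¥222900 − ¥157635 = ¥65265.

¥65265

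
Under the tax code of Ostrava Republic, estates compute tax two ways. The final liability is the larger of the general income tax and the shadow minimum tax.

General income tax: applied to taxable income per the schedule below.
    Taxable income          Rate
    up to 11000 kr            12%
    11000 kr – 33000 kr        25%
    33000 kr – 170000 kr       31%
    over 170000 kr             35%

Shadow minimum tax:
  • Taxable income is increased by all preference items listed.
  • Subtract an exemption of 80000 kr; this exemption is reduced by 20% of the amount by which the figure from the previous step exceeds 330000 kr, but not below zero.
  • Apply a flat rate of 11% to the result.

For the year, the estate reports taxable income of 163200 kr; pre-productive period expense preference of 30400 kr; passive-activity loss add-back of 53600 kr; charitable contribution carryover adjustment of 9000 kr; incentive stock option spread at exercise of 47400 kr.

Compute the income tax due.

47182 kr

General income tax:
  11000 kr × 12% = 1320 kr
  22000 kr × 25% = 5500 kr
  130200 kr × 31% = 40362 kr
  → 47182 kr

Shadow minimum tax:
  Adjusted income: 163200 kr + 30400 kr + 53600 kr + 9000 kr + 47400 kr = 303600 kr
  Exemption: 303600 kr ≤ 330000 kr, so full 80000 kr applies
  Base: 303600 kr − 80000 kr = 223600 kr
  223600 kr × 11% = 24596 kr

47182 kr > 24596 kr, so the general income tax governs.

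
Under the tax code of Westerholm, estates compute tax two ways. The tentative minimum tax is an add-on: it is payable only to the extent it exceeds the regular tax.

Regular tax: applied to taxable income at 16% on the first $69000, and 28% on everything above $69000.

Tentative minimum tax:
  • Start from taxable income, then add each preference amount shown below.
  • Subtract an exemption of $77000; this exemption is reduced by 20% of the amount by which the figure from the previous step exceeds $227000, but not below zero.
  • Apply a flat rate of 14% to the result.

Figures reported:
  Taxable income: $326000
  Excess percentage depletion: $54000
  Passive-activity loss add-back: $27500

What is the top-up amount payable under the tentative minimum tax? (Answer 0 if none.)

$0

Regular tax:
  $69000 × 16% = $11040
  $257000 × 28% = $71960
  → $83000

Tentative minimum tax:
  Adjusted income: $326000 + $54000 + $27500 = $407500
  Exemption: $77000 − 20% × ($407500 − $227000) = $77000 − $36100 = $40900
  Base: $407500 − $40900 = $366600
  $366600 × 14% = $51324

$51324 ≤ $83000, so no add-on is due.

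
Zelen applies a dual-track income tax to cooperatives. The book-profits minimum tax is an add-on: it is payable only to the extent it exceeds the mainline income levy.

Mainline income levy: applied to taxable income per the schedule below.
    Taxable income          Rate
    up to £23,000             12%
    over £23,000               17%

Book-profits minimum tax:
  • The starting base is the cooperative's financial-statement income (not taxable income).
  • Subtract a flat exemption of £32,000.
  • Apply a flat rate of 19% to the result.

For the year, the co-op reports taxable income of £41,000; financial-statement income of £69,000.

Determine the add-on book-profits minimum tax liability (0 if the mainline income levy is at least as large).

Mainline income levy:
  £23,000 × 12% = £2,760
  £18,000 × 17% = £3,060
  → £5,820

Book-profits minimum tax:
  Base (financial-statement income): £69,000
  Less exemption £32,000 → base £37,000
  £37,000 × 19% = £7,030

Excess of book-profits minimum tax over mainline income levy: £7,030 − £5,820 = £1,210.

£1,210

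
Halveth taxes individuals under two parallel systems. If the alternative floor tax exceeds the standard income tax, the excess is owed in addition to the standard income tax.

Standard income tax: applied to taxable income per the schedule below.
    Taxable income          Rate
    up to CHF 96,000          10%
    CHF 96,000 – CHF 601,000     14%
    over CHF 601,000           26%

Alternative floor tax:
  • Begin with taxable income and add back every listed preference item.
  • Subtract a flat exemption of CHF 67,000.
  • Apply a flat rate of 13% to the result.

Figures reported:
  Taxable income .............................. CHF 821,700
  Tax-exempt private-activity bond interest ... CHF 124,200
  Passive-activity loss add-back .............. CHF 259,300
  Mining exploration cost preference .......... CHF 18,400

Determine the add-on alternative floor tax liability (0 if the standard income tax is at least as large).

CHF 12,676

Alternative floor tax:
  Adjusted income: CHF 821,700 + CHF 124,200 + CHF 259,300 + CHF 18,400 = CHF 1,223,600
  Less exemption CHF 67,000 → base CHF 1,156,600
  CHF 1,156,600 × 13% = CHF 150,358

Standard income tax:
  CHF 96,000 × 10% = CHF 9,600
  CHF 505,000 × 14% = CHF 70,700
  CHF 220,700 × 26% = CHF 57,382
  → CHF 137,682

Excess of alternative floor tax over standard income tax: CHF 150,358 − CHF 137,682 = CHF 12,676.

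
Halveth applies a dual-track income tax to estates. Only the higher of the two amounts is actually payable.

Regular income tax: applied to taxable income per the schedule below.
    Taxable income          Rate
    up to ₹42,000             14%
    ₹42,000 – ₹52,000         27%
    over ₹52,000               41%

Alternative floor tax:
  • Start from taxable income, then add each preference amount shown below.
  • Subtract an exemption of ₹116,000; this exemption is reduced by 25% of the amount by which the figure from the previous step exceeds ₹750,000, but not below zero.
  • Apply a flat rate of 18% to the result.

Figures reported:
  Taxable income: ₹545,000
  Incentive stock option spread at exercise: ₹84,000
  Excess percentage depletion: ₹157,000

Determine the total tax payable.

Regular income tax:
  ₹42,000 × 14% = ₹5,880
  ₹10,000 × 27% = ₹2,700
  ₹493,000 × 41% = ₹202,130
  → ₹210,710

Alternative floor tax:
  Adjusted income: ₹545,000 + ₹84,000 + ₹157,000 = ₹786,000
  Exemption: ₹116,000 − 25% × (₹786,000 − ₹750,000) = ₹116,000 − ₹9,000 = ₹107,000
  Base: ₹786,000 − ₹107,000 = ₹679,000
  ₹679,000 × 18% = ₹122,220

₹210,710 > ₹122,220, so the regular income tax governs.

₹210,710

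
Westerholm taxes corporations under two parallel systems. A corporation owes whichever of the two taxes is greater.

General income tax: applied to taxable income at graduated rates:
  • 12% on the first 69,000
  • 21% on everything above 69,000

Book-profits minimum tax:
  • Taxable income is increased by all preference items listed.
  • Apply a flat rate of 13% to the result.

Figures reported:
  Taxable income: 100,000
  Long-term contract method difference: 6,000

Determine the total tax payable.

14,790

General income tax:
  69,000 × 12% = 8,280
  31,000 × 21% = 6,510
  → 14,790

Book-profits minimum tax:
  Adjusted income: 100,000 + 6,000 = 106,000
  106,000 × 13% = 13,780

14,790 > 13,780, so the general income tax governs.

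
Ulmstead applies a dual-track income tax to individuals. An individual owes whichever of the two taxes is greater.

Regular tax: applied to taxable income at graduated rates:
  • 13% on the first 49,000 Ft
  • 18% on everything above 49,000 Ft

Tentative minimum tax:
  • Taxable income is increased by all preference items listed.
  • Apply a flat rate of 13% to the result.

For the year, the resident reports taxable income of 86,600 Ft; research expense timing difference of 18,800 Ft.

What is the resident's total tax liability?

13,702 Ft

Regular tax:
  49,000 Ft × 13% = 6,370 Ft
  37,600 Ft × 18% = 6,768 Ft
  → 13,138 Ft

Tentative minimum tax:
  Adjusted income: 86,600 Ft + 18,800 Ft = 105,400 Ft
  105,400 Ft × 13% = 13,702 Ft

13,702 Ft > 13,138 Ft, so the tentative minimum tax is the binding amount.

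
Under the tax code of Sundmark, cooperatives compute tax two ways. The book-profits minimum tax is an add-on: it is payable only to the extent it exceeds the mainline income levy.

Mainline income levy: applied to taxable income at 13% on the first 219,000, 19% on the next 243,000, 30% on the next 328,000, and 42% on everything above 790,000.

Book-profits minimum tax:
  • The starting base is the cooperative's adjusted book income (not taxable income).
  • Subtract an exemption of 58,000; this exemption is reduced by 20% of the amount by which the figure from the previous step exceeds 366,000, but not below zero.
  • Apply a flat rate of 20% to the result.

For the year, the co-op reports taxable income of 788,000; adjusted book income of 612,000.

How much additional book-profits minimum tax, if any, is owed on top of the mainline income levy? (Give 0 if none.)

0

Book-profits minimum tax:
  Base (adjusted book income): 612,000
  Exemption: 58,000 − 20% × (612,000 − 366,000) = 58,000 − 49,200 = 8,800
  Base: 612,000 − 8,800 = 603,200
  603,200 × 20% = 120,640

Mainline income levy:
  219,000 × 13% = 28,470
  243,000 × 19% = 46,170
  326,000 × 30% = 97,800
  → 172,440

120,640 ≤ 172,440, so no add-on is due.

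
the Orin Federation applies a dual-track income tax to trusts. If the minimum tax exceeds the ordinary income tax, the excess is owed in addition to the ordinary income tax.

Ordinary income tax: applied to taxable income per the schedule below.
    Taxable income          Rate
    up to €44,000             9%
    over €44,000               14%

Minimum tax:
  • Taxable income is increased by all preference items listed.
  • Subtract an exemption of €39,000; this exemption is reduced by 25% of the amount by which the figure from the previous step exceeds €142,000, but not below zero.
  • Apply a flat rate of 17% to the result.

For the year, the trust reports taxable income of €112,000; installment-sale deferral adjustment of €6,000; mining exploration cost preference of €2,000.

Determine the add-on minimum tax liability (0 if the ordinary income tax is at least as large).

Minimum tax:
  Adjusted income: €112,000 + €6,000 + €2,000 = €120,000
  Exemption: €120,000 ≤ €142,000, so full €39,000 applies
  Base: €120,000 − €39,000 = €81,000
  €81,000 × 17% = €13,770

Ordinary income tax:
  €44,000 × 9% = €3,960
  €68,000 × 14% = €9,520
  → €13,480

Excess of minimum tax over ordinary income tax: €13,770 − €13,480 = €290.

€290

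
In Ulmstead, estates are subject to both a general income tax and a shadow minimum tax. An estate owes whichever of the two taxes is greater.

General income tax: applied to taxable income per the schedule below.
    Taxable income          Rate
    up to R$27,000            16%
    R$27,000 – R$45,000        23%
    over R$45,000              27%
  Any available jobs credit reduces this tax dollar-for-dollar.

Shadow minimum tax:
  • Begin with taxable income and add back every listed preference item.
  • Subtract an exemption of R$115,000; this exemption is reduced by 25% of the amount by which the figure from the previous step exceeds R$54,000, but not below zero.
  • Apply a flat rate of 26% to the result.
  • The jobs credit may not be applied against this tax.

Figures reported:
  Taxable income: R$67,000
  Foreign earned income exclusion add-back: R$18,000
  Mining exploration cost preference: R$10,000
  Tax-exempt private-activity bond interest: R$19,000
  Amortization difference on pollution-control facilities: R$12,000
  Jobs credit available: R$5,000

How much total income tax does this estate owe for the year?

Shadow minimum tax:
  Adjusted income: R$67,000 + R$18,000 + R$10,000 + R$19,000 + R$12,000 = R$126,000
  Exemption: R$115,000 − 25% × (R$126,000 − R$54,000) = R$115,000 − R$18,000 = R$97,000
  Base: R$126,000 − R$97,000 = R$29,000
  R$29,000 × 26% = R$7,540

General income tax:
  R$27,000 × 16% = R$4,320
  R$18,000 × 23% = R$4,140
  R$22,000 × 27% = R$5,940
  → R$14,400
  Less jobs credit R$5,000 → R$9,400

R$9,400 > R$7,540, so the general income tax governs.

R$9,400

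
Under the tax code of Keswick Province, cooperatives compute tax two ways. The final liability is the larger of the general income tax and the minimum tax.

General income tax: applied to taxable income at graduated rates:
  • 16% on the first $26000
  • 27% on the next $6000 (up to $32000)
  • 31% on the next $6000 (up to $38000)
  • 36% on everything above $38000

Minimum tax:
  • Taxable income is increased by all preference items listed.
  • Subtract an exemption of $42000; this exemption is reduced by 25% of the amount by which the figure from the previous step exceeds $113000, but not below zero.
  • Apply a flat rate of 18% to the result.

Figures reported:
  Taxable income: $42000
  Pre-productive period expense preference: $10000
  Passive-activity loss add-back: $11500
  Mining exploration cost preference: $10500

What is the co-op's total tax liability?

General income tax:
  $26000 × 16% = $4160
  $6000 × 27% = $1620
  $6000 × 31% = $1860
  $4000 × 36% = $1440
  → $9080

Minimum tax:
  Adjusted income: $42000 + $10000 + $11500 + $10500 = $74000
  Exemption: $74000 ≤ $113000, so full $42000 applies
  Base: $74000 − $42000 = $32000
  $32000 × 18% = $5760

$9080 > $5760, so the general income tax governs.

$9080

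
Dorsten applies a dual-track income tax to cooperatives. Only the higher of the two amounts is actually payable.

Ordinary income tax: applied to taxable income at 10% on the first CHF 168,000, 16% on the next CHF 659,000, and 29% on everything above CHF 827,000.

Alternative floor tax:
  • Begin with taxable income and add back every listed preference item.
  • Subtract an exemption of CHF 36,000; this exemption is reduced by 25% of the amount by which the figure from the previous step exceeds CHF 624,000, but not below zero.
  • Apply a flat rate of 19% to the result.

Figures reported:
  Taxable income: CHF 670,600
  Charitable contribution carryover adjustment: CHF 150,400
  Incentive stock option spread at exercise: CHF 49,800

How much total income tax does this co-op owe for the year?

CHF 165,452

Ordinary income tax:
  CHF 168,000 × 10% = CHF 16,800
  CHF 502,600 × 16% = CHF 80,416
  → CHF 97,216

Alternative floor tax:
  Adjusted income: CHF 670,600 + CHF 150,400 + CHF 49,800 = CHF 870,800
  Exemption: 25% × (CHF 870,800 − CHF 624,000) = CHF 61,700 ≥ CHF 36,000, so the exemption is fully phased out
  Base: CHF 870,800 − CHF 0 = CHF 870,800
  CHF 870,800 × 19% = CHF 165,452

CHF 165,452 > CHF 97,216, so the alternative floor tax is the binding amount.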